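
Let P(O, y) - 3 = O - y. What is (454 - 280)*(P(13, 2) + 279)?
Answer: 50982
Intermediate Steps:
P(O, y) = 3 + O - y (P(O, y) = 3 + (O - y) = 3 + O - y)
(454 - 280)*(P(13, 2) + 279) = (454 - 280)*((3 + 13 - 1*2) + 279) = 174*((3 + 13 - 2) + 279) = 174*(14 + 279) = 174*293 = 50982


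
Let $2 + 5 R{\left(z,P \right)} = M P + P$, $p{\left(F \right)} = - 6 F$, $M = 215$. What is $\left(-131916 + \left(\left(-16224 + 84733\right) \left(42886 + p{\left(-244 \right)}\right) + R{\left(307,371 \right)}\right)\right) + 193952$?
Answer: $\frac{15192261064}{5} \approx 3.0385 \cdot 10^{9}$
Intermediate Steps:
$R{\left(z,P \right)} = - \frac{2}{5} + \frac{216 P}{5}$ ($R{\left(z,P \right)} = - \frac{2}{5} + \frac{215 P + P}{5} = - \frac{2}{5} + \frac{216 P}{5}$)
$\left(-131916 + \left(\left(-16224 + 84733\right) \left(42886 + p{\left(-244 \right)}\right) + R{\left(307,371 \right)}\right)\right) + 193952 = \left(-131916 + \left(\left(-16224 + 84733\right) \left(42886 - -1464\right) + \left(- \frac{2}{5} + \frac{216}{5} \cdot 371\right)\right)\right) + 193952 = \left(-131916 + \left(68509 \left(42886 + 1464\right) + \left(- \frac{2}{5} + \frac{80136}{5}\right)\right)\right) + 193952 = \left(-131916 + \left(68509 \cdot 44350 + \frac{80134}{5}\right)\right) + 193952 = \left(-131916 + \left(3038374150 + \frac{80134}{5}\right)\right) + 193952 = \left(-131916 + \frac{15191950884}{5}\right) + 193952 = \frac{15191291304}{5} + 193952 = \frac{15192261064}{5}$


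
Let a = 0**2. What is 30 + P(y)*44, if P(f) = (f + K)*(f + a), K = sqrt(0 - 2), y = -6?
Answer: 1614 - 264*I*sqrt(2) ≈ 1614.0 - 373.35*I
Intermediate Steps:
K = I*sqrt(2) (K = sqrt(-2) = I*sqrt(2) ≈ 1.4142*I)
a = 0
P(f) = f*(f + I*sqrt(2)) (P(f) = (f + I*sqrt(2))*(f + 0) = (f + I*sqrt(2))*f = f*(f + I*sqrt(2)))
30 + P(y)*44 = 30 - 6*(-6 + I*sqrt(2))*44 = 30 + (36 - 6*I*sqrt(2))*44 = 30 + (1584 - 264*I*sqrt(2)) = 1614 - 264*I*sqrt(2)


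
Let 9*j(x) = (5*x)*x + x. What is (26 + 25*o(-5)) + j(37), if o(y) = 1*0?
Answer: 2372/3 ≈ 790.67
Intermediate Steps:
o(y) = 0
j(x) = x/9 + 5*x**2/9 (j(x) = ((5*x)*x + x)/9 = (5*x**2 + x)/9 = (x + 5*x**2)/9 = x/9 + 5*x**2/9)
(26 + 25*o(-5)) + j(37) = (26 + 25*0) + (1/9)*37*(1 + 5*37) = (26 + 0) + (1/9)*37*(1 + 185) = 26 + (1/9)*37*186 = 26 + 2294/3 = 2372/3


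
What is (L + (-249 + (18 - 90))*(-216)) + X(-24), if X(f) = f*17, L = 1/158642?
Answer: 10934875777/158642 ≈ 68928.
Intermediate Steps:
L = 1/158642 ≈ 6.3035e-6
X(f) = 17*f
(L + (-249 + (18 - 90))*(-216)) + X(-24) = (1/158642 + (-249 + (18 - 90))*(-216)) + 17*(-24) = (1/158642 + (-249 - 72)*(-216)) - 408 = (1/158642 - 321*(-216)) - 408 = (1/158642 + 69336) - 408 = 10999601713/158642 - 408 = 10934875777/158642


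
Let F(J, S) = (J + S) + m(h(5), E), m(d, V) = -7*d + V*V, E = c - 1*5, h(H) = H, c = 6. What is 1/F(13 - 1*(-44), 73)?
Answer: 1/96 ≈ 0.010417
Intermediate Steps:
E = 1 (E = 6 - 1*5 = 6 - 5 = 1)
m(d, V) = V**2 - 7*d (m(d, V) = -7*d + V**2 = V**2 - 7*d)
F(J, S) = -34 + J + S (F(J, S) = (J + S) + (1**2 - 7*5) = (J + S) + (1 - 35) = (J + S) - 34 = -34 + J + S)
1/F(13 - 1*(-44), 73) = 1/(-34 + (13 - 1*(-44)) + 73) = 1/(-34 + (13 + 44) + 73) = 1/(-34 + 57 + 73) = 1/96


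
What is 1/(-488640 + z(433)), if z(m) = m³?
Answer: 1/80694097 ≈ 1.2392e-8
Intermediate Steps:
1/(-488640 + z(433)) = 1/(-488640 + 433³) = 1/(-488640 + 81182737) = 1/80694097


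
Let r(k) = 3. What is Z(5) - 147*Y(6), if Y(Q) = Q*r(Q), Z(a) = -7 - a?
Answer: -2658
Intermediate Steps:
Y(Q) = 3*Q (Y(Q) = Q*3 = 3*Q)
Z(5) - 147*Y(6) = (-7 - 1*5) - 441*6 = (-7 - 5) - 147*18 = -12 - 2646 = -2658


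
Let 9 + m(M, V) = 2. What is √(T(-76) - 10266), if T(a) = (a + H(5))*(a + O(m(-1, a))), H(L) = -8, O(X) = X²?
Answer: I*√7998 ≈ 89.432*I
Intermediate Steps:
m(M, V) = -7 (m(M, V) = -9 + 2 = -7)
T(a) = (-8 + a)*(49 + a) (T(a) = (a - 8)*(a + (-7)²) = (-8 + a)*(a + 49) = (-8 + a)*(49 + a))
√(T(-76) - 10266) = √((-392 + (-76)² + 41*(-76)) - 10266) = √((-392 + 5776 - 3116) - 10266) = √(2268 - 10266) = √(-7998) = I*√7998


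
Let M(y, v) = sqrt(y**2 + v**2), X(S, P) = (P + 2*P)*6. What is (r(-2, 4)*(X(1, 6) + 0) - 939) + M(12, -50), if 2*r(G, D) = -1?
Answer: -993 + 2*sqrt(661) ≈ -941.58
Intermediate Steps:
r(G, D) = -1/2 (r(G, D) = (1/2)*(-1) = -1/2)
X(S, P) = 18*P (X(S, P) = (3*P)*6 = 18*P)
M(y, v) = sqrt(v**2 + y**2)
(r(-2, 4)*(X(1, 6) + 0) - 939) + M(12, -50) = (-(18*6 + 0)/2 - 939) + sqrt((-50)**2 + 12**2) = (-(108 + 0)/2 - 939) + sqrt(2500 + 144) = (-1/2*108 - 939) + sqrt(2644) = (-54 - 939) + 2*sqrt(661) = -993 + 2*sqrt(661)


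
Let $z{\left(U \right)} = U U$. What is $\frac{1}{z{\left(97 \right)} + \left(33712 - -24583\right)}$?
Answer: $\frac{1}{67704} \approx 1.477 \cdot 10^{-5}$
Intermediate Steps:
$z{\left(U \right)} = U^{2}$
$\frac{1}{z{\left(97 \right)} + \left(33712 - -24583\right)} = \frac{1}{97^{2} + \left(33712 - -24583\right)} = \frac{1}{9409 + \left(33712 + 24583\right)} = \frac{1}{9409 + 58295} = \frac{1}{67704}$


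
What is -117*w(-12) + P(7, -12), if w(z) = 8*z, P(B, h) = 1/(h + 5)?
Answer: 78623/7 ≈ 11232.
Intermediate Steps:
P(B, h) = 1/(5 + h)
-117*w(-12) + P(7, -12) = -936*(-12) + 1/(5 - 12) = -117*(-96) + 1/(-7) = 11232 - ⅐ = 78623/7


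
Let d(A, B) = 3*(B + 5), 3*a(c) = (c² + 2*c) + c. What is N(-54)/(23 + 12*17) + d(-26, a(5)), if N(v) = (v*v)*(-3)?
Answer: 3737/227 ≈ 16.463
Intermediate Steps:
a(c) = c + c²/3 (a(c) = ((c² + 2*c) + c)/3 = (c² + 3*c)/3 = c + c²/3)
d(A, B) = 15 + 3*B (d(A, B) = 3*(5 + B) = 15 + 3*B)
N(v) = -3*v² (N(v) = v²*(-3) = -3*v²)
N(-54)/(23 + 12*17) + d(-26, a(5)) = (-3*(-54)²)/(23 + 12*17) + (15 + 3*((⅓)*5*(3 + 5))) = (-3*2916)/(23 + 204) + (15 + 3*((⅓)*5*8)) = -8748/227 + (15 + 3*(40/3)) = -8748*1/227 + (15 + 40) = -8748/227 + 55 = 3737/227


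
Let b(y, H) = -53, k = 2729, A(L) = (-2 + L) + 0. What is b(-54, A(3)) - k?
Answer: -2782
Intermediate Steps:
A(L) = -2 + L
b(-54, A(3)) - k = -53 - 1*2729 = -53 - 2729 = -2782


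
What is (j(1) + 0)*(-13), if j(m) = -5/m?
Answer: 65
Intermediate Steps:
(j(1) + 0)*(-13) = (-5/1 + 0)*(-13) = (-5*1 + 0)*(-13) = (-5 + 0)*(-13) = -5*(-13) = 65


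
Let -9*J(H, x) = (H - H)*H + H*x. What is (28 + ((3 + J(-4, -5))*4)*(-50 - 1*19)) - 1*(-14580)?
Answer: 43180/3 ≈ 14393.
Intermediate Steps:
J(H, x) = -H*x/9 (J(H, x) = -((H - H)*H + H*x)/9 = -(0*H + H*x)/9 = -(0 + H*x)/9 = -H*x/9)
(28 + ((3 + J(-4, -5))*4)*(-50 - 1*19)) - 1*(-14580) = (28 + ((3 - 1/9*(-4)*(-5))*4)*(-50 - 1*19)) - 1*(-14580) = (28 + ((3 - 20/9)*4)*(-50 - 19)) + 14580 = (28 + ((7/9)*4)*(-69)) + 14580 = (28 + (28/9)*(-69)) + 14580 = (28 - 644/3) + 14580 = -560/3 + 14580 = 43180/3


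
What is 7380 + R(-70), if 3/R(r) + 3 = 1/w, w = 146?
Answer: 3224622/437 ≈ 7379.0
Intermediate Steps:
R(r) = -438/437 (R(r) = 3/(-3 + 1/146) = 3/(-437/146) = 3*(-146/437) = -438/437)
7380 + R(-70) = 7380 - 438/437 = 3224622/437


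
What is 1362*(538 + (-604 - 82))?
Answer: -201576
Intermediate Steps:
1362*(538 + (-604 - 82)) = 1362*(538 - 686) = 1362*(-148) = -201576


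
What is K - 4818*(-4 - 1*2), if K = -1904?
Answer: 27004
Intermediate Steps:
K - 4818*(-4 - 1*2) = -1904 - 4818*(-4 - 1*2) = -1904 - 4818*(-4 - 2) = -1904 - 4818*(-6) = -1904 - 1*(-28908) = -1904 + 28908 = 27004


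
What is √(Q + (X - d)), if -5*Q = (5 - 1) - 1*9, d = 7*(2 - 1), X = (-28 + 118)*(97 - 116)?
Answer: 2*I*√429 ≈ 41.425*I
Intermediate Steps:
X = -1710 (X = 90*(-19) = -1710)
d = 7 (d = 7*1 = 7)
Q = 1 (Q = -((5 - 1) - 1*9)/5 = -(4 - 9)/5 = -⅕*(-5) = 1)
√(Q + (X - d)) = √(1 + (-1710 - 1*7)) = √(1 + (-1710 - 7)) = √(1 - 1717) = √(-1716) = 2*I*√429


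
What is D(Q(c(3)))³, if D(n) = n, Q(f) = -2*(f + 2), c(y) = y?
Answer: -1000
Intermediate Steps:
Q(f) = -4 - 2*f (Q(f) = -2*(2 + f) = -4 - 2*f)
D(Q(c(3)))³ = (-4 - 2*3)³ = (-4 - 6)³ = (-10)³ = -1000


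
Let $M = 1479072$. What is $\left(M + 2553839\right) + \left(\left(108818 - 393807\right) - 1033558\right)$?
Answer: $2714364$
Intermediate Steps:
$\left(M + 2553839\right) + \left(\left(108818 - 393807\right) - 1033558\right) = \left(1479072 + 2553839\right) + \left(\left(108818 - 393807\right) - 1033558\right) = 4032911 - 1318547 = 2714364$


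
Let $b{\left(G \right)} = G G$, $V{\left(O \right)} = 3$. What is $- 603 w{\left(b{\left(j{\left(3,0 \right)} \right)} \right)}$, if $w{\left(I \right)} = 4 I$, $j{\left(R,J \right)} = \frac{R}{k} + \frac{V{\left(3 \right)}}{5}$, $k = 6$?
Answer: $- \frac{72963}{25} \approx -2918.5$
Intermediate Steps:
$j{\left(R,J \right)} = \frac{3}{5} + \frac{R}{6}$ ($j{\left(R,J \right)} = \frac{R}{6} + \frac{3}{5} = \frac{3}{5} + \frac{R}{6}$)
$b{\left(G \right)} = G^{2}$
$- 603 w{\left(b{\left(j{\left(3,0 \right)} \right)} \right)} = - 603 \cdot 4 \left(\frac{3}{5} + \frac{1}{6} \cdot 3\right)^{2} = - 603 \cdot 4 \left(\frac{3}{5} + \frac{1}{2}\right)^{2} = - 603 \cdot 4 \left(\frac{11}{10}\right)^{2} = - 603 \cdot 4 \cdot \frac{121}{100} = \left(-603\right) \frac{121}{25} = - \frac{72963}{25}$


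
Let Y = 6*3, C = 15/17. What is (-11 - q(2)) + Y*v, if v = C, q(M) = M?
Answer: 49/17 ≈ 2.8824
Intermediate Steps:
C = 15/17 (C = 15*(1/17) = 15/17 ≈ 0.88235)
Y = 18
v = 15/17 ≈ 0.88235
(-11 - q(2)) + Y*v = (-11 - 1*2) + 18*(15/17) = (-11 - 2) + 270/17 = -13 + 270/17 = 49/17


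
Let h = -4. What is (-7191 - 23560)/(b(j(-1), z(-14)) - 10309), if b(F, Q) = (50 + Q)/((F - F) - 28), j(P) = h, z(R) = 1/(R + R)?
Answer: 24108784/8083655 ≈ 2.9824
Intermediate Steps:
z(R) = 1/(2*R)
j(P) = -4
b(F, Q) = -25/14 - Q/28 (b(F, Q) = (50 + Q)/(0 - 28) = (50 + Q)/(-28) = (50 + Q)*(-1/28) = -25/14 - Q/28)
(-7191 - 23560)/(b(j(-1), z(-14)) - 10309) = (-7191 - 23560)/((-25/14 - 1/(56*(-14))) - 10309) = -30751/((-25/14 - (-1)/(56*14)) - 10309) = -30751/((-25/14 - 1/28*(-1/28)) - 10309) = -30751/((-25/14 + 1/784) - 10309) = -30751/(-1399/784 - 10309) = -30751/(-8083655/784) = -30751*(-784/8083655) = 24108784/8083655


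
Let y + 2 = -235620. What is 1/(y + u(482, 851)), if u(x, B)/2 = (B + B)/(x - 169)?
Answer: -313/73746282 ≈ -4.2443e-6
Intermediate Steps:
u(x, B) = 4*B/(-169 + x) (u(x, B) = 2*((B + B)/(x - 169)) = 2*((2*B)/(-169 + x)) = 2*(2*B/(-169 + x)) = 4*B/(-169 + x))
y = -235622 (y = -2 - 235620 = -235622)
1/(y + u(482, 851)) = 1/(-235622 + 4*851/(-169 + 482)) = 1/(-235622 + 4*851/313) = 1/(-235622 + 4*851*(1/313)) = 1/(-235622 + 3404/313) = 1/(-73746282/313) = -313/73746282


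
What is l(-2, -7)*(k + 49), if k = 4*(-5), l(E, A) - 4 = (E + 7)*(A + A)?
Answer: -1914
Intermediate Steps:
l(E, A) = 4 + 2*A*(7 + E) (l(E, A) = 4 + (E + 7)*(A + A) = 4 + (7 + E)*(2*A) = 4 + 2*A*(7 + E))
k = -20
l(-2, -7)*(k + 49) = (4 + 14*(-7) + 2*(-7)*(-2))*(-20 + 49) = (4 - 98 + 28)*29 = -66*29 = -1914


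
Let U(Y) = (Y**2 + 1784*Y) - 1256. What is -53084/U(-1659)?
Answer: 53084/208631 ≈ 0.25444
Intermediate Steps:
U(Y) = -1256 + Y**2 + 1784*Y
-53084/U(-1659) = -53084/(-1256 + (-1659)**2 + 1784*(-1659)) = -53084/(-1256 + 2752281 - 2959656) = -53084/(-208631) = -53084*(-1/208631) = 53084/208631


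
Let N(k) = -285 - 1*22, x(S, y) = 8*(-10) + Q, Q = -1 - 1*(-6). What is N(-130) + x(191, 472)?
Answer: -382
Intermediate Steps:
Q = 5 (Q = -1 + 6 = 5)
x(S, y) = -75 (x(S, y) = 8*(-10) + 5 = -80 + 5 = -75)
N(k) = -307 (N(k) = -285 - 22 = -307)
N(-130) + x(191, 472) = -307 - 75 = -382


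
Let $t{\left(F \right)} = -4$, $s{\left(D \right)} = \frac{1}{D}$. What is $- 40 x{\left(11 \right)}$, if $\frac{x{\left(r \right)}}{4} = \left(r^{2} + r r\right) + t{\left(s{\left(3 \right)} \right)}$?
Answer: $-38080$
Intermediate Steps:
$x{\left(r \right)} = -16 + 8 r^{2}$ ($x{\left(r \right)} = 4 \left(\left(r^{2} + r r\right) - 4\right) = 4 \left(\left(r^{2} + r^{2}\right) - 4\right) = 4 \left(2 r^{2} - 4\right) = 4 \left(-4 + 2 r^{2}\right) = -16 + 8 r^{2}$)
$- 40 x{\left(11 \right)} = - 40 \left(-16 + 8 \cdot 11^{2}\right) = - 40 \left(-16 + 8 \cdot 121\right) = - 40 \left(-16 + 968\right) = \left(-40\right) 952 = -38080$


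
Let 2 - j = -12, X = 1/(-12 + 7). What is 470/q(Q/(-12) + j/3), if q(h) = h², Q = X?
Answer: 1692000/78961 ≈ 21.428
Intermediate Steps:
X = -⅕ (X = 1/(-5) = -⅕ ≈ -0.20000)
Q = -⅕ ≈ -0.20000
j = 14 (j = 2 - 1*(-12) = 2 + 12 = 14)
470/q(Q/(-12) + j/3) = 470/((-⅕/(-12) + 14/3)²) = 470/((-⅕*(-1/12) + 14*(⅓))²) = 470/((1/60 + 14/3)²) = 470/((281/60)²) = 470/(78961/3600) = 470*(3600/78961) = 1692000/78961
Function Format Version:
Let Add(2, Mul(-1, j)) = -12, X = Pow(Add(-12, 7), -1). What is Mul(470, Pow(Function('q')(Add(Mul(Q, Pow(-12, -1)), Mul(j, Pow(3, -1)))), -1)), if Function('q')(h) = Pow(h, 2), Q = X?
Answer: Rational(1692000, 78961) ≈ 21.428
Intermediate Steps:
X = Rational(-1, 5) (X = Pow(-5, -1) = Rational(-1, 5) ≈ -0.20000)
Q = Rational(-1, 5) ≈ -0.20000
j = 14 (j = Add(2, Mul(-1, -12)) = Add(2, 12) = 14)
Mul(470, Pow(Function('q')(Add(Mul(Q, Pow(-12, -1)), Mul(j, Pow(3, -1)))), -1)) = Mul(470, Pow(Pow(Add(Mul(Rational(-1, 5), Pow(-12, -1)), Mul(14, Pow(3, -1))), 2), -1)) = Mul(470, Pow(Pow(Add(Mul(Rational(-1, 5), Rational(-1, 12)), Mul(14, Rational(1, 3))), 2), -1)) = Mul(470, Pow(Pow(Add(Rational(1, 60), Rational(14, 3)), 2), -1)) = Mul(470, Pow(Pow(Rational(281, 60), 2), -1)) = Mul(470, Pow(Rational(78961, 3600), -1)) = Mul(470, Rational(3600, 78961)) = Rational(1692000, 78961)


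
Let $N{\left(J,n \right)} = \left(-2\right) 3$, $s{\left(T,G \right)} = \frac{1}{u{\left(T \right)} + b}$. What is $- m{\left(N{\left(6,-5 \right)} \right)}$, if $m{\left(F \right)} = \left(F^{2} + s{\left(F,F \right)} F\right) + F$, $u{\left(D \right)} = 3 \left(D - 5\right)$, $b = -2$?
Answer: $- \frac{1056}{35} \approx -30.171$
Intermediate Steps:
$u{\left(D \right)} = -15 + 3 D$ ($u{\left(D \right)} = 3 \left(-5 + D\right) = -15 + 3 D$)
$s{\left(T,G \right)} = \frac{1}{-17 + 3 T}$ ($s{\left(T,G \right)} = \frac{1}{\left(-15 + 3 T\right) - 2} = \frac{1}{-17 + 3 T}$)
$N{\left(J,n \right)} = -6$
$m{\left(F \right)} = F + F^{2} + \frac{F}{-17 + 3 F}$ ($m{\left(F \right)} = \left(F^{2} + \frac{F}{-17 + 3 F}\right) + F = F + F^{2} + \frac{F}{-17 + 3 F}$)
$- m{\left(N{\left(6,-5 \right)} \right)} = - \frac{\left(-6\right) \left(1 + \left(1 - 6\right) \left(-17 + 3 \left(-6\right)\right)\right)}{-17 + 3 \left(-6\right)} = - \frac{\left(-6\right) \left(1 - 5 \left(-17 - 18\right)\right)}{-17 - 18} = - \frac{\left(-6\right) \left(1 - -175\right)}{-35} = - \frac{\left(-6\right) \left(-1\right) \left(1 + 175\right)}{35} = - \frac{\left(-6\right) \left(-1\right) 176}{35} = \left(-1\right) \frac{1056}{35} = - \frac{1056}{35}$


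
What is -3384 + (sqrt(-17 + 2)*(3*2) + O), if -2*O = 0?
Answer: -3384 + 6*I*sqrt(15) ≈ -3384.0 + 23.238*I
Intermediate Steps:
O = 0 (O = -1/2*0 = 0)
-3384 + (sqrt(-17 + 2)*(3*2) + O) = -3384 + (sqrt(-17 + 2)*(3*2) + 0) = -3384 + (sqrt(-15)*6 + 0) = -3384 + ((I*sqrt(15))*6 + 0) = -3384 + (6*I*sqrt(15) + 0) = -3384 + 6*I*sqrt(15)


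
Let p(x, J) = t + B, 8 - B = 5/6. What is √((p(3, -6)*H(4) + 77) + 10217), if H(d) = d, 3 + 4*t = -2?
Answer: √92859/3 ≈ 101.58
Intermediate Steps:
t = -5/4 (t = -¾ + (¼)*(-2) = -¾ - ½ = -5/4 ≈ -1.2500)
B = 43/6 (B = 8 - 5/6 = 8 - 1*⅚ = 8 - ⅚ = 43/6 ≈ 7.1667)
p(x, J) = 71/12 (p(x, J) = -5/4 + 43/6 = 71/12)
√((p(3, -6)*H(4) + 77) + 10217) = √(((71/12)*4 + 77) + 10217) = √((71/3 + 77) + 10217) = √(302/3 + 10217) = √(30953/3) = √92859/3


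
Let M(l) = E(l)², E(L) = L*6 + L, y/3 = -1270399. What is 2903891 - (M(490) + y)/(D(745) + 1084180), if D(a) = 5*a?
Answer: 3159149584652/1087905 ≈ 2.9039e+6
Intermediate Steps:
y = -3811197 (y = 3*(-1270399) = -3811197)
E(L) = 7*L (E(L) = 6*L + L = 7*L)
M(l) = 49*l² (M(l) = (7*l)² = 49*l²)
2903891 - (M(490) + y)/(D(745) + 1084180) = 2903891 - (49*490² - 3811197)/(5*745 + 1084180) = 2903891 - (49*240100 - 3811197)/(3725 + 1084180) = 2903891 - (11764900 - 3811197)/1087905 = 2903891 - 7953703/1087905 = 3159149584652/1087905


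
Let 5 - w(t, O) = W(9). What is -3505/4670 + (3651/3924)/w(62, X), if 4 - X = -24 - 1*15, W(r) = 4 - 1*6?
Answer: -2640839/4275852 ≈ -0.61762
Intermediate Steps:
W(r) = -2 (W(r) = 4 - 6 = -2)
X = 43 (X = 4 - (-24 - 1*15) = 4 - (-24 - 15) = 4 - 1*(-39) = 4 + 39 = 43)
w(t, O) = 7 (w(t, O) = 5 - 1*(-2) = 5 + 2 = 7)
-3505/4670 + (3651/3924)/w(62, X) = -3505/4670 + (3651/3924)/7 = -3505*1/4670 + (3651*(1/3924))*(⅐) = -701/934 + (1217/1308)*(⅐) = -701/934 + 1217/9156 = -2640839/4275852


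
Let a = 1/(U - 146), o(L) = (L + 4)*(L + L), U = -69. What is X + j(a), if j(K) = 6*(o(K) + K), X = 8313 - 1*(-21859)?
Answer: 1394689102/46225 ≈ 30172.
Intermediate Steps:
o(L) = 2*L*(4 + L) (o(L) = (4 + L)*(2*L) = 2*L*(4 + L))
a = -1/215 (a = 1/(-69 - 146) = 1/(-215) = -1/215 ≈ -0.0046512)
X = 30172 (X = 8313 + 21859 = 30172)
j(K) = 6*K + 12*K*(4 + K) (j(K) = 6*(2*K*(4 + K) + K) = 6*(K + 2*K*(4 + K)) = 6*K + 12*K*(4 + K))
X + j(a) = 30172 + 6*(-1/215)*(9 + 2*(-1/215)) = 30172 + 6*(-1/215)*(9 - 2/215) = 30172 + 6*(-1/215)*(1933/215) = 30172 - 11598/46225 = 1394689102/46225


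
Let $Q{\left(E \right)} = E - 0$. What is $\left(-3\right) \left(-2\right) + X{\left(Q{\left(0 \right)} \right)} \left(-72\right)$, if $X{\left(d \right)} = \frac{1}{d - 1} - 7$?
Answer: $582$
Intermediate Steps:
$Q{\left(E \right)} = E$ ($Q{\left(E \right)} = E + 0 = E$)
$X{\left(d \right)} = -7 + \frac{1}{-1 + d}$ ($X{\left(d \right)} = \frac{1}{-1 + d} - 7 = -7 + \frac{1}{-1 + d}$)
$\left(-3\right) \left(-2\right) + X{\left(Q{\left(0 \right)} \right)} \left(-72\right) = \left(-3\right) \left(-2\right) + \frac{8 - 0}{-1 + 0} \left(-72\right) = 6 + \frac{8 + 0}{-1} \left(-72\right) = 6 + \left(-1\right) 8 \left(-72\right) = 6 - -576 = 6 + 576 = 582$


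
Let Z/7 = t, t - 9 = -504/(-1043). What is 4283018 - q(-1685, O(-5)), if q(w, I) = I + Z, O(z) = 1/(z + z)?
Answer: 6381598059/1490 ≈ 4.2830e+6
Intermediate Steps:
t = 1413/149 (t = 9 - 504/(-1043) = 9 - 504*(-1/1043) = 9 + 72/149 = 1413/149 ≈ 9.4832)
O(z) = 1/(2*z)
Z = 9891/149 (Z = 7*(1413/149) = 9891/149 ≈ 66.383)
q(w, I) = 9891/149 + I (q(w, I) = I + 9891/149 = 9891/149 + I)
4283018 - q(-1685, O(-5)) = 4283018 - (9891/149 + (½)/(-5)) = 4283018 - (9891/149 + (½)*(-⅕)) = 4283018 - (9891/149 - ⅒) = 4283018 - 1*98761/1490 = 4283018 - 98761/1490 = 6381598059/1490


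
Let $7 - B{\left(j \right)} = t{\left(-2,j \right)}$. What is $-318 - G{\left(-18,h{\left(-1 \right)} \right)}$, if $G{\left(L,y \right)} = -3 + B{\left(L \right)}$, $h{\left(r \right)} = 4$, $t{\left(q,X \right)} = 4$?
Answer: $-318$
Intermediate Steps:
$B{\left(j \right)} = 3$ ($B{\left(j \right)} = 7 - 4 = 3$)
$G{\left(L,y \right)} = 0$ ($G{\left(L,y \right)} = -3 + 3 = 0$)
$-318 - G{\left(-18,h{\left(-1 \right)} \right)} = -318 - 0 = -318 + 0 = -318$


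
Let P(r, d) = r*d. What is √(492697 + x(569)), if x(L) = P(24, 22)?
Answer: 5*√19729 ≈ 702.30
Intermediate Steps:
P(r, d) = d*r
x(L) = 528 (x(L) = 22*24 = 528)
√(492697 + x(569)) = √(492697 + 528) = √493225 = 5*√19729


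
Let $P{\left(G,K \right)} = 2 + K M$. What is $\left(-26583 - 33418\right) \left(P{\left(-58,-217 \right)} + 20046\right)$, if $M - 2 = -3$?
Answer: $-1215920265$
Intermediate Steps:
$M = -1$ ($M = 2 - 3 = -1$)
$P{\left(G,K \right)} = 2 - K$ ($P{\left(G,K \right)} = 2 + K \left(-1\right) = 2 - K$)
$\left(-26583 - 33418\right) \left(P{\left(-58,-217 \right)} + 20046\right) = \left(-26583 - 33418\right) \left(\left(2 - -217\right) + 20046\right) = - 60001 \left(\left(2 + 217\right) + 20046\right) = - 60001 \left(219 + 20046\right) = \left(-60001\right) 20265 = -1215920265$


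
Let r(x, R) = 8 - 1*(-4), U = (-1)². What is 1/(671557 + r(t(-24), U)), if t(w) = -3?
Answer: 1/671569 ≈ 1.4891e-6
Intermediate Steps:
U = 1
r(x, R) = 12 (r(x, R) = 8 + 4 = 12)
1/(671557 + r(t(-24), U)) = 1/(671557 + 12) = 1/671569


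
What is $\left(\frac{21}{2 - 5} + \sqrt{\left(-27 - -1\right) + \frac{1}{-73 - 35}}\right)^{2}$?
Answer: $\frac{2483}{108} - \frac{371 i \sqrt{3}}{9} \approx 22.991 - 71.399 i$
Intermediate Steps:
$\left(\frac{21}{2 - 5} + \sqrt{\left(-27 - -1\right) + \frac{1}{-73 - 35}}\right)^{2} = \left(\frac{21}{-3} + \sqrt{\left(-27 + 1\right) + \frac{1}{-108}}\right)^{2} = \left(21 \left(- \frac{1}{3}\right) + \sqrt{-26 - \frac{1}{108}}\right)^{2} = \left(-7 + \sqrt{- \frac{2809}{108}}\right)^{2} = \left(-7 + \frac{53 i \sqrt{3}}{18}\right)^{2}$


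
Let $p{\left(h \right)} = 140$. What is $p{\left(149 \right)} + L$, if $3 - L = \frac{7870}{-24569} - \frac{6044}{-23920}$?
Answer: $\frac{21019873501}{146922620} \approx 143.07$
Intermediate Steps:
$L = \frac{450706701}{146922620}$ ($L = 3 - \left(\frac{7870}{-24569} - \frac{6044}{-23920}\right) = 3 - \left(7870 \left(- \frac{1}{24569}\right) - - \frac{1511}{5980}\right) = 3 - \left(- \frac{7870}{24569} + \frac{1511}{5980}\right) = 3 - - \frac{9938841}{146922620} = 3 + \frac{9938841}{146922620} = \frac{450706701}{146922620} \approx 3.0676$)
$p{\left(149 \right)} + L = 140 + \frac{450706701}{146922620} = \frac{21019873501}{146922620}$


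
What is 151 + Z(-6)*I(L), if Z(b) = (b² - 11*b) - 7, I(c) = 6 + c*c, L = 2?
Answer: 1101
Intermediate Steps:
I(c) = 6 + c²
Z(b) = -7 + b² - 11*b
151 + Z(-6)*I(L) = 151 + (-7 + (-6)² - 11*(-6))*(6 + 2²) = 151 + (-7 + 36 + 66)*(6 + 4) = 151 + 95*10 = 151 + 950 = 1101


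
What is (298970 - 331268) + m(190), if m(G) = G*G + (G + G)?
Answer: 4182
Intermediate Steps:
m(G) = G² + 2*G
(298970 - 331268) + m(190) = (298970 - 331268) + 190*(2 + 190) = -32298 + 190*192 = -32298 + 36480 = 4182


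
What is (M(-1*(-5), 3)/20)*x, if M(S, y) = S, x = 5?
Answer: 5/4 ≈ 1.2500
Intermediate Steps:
(M(-1*(-5), 3)/20)*x = (-1*(-5)/20)*5 = (5*(1/20))*5 = (¼)*5 = 5/4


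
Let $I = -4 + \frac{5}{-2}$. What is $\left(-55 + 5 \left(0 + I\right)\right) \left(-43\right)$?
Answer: $\frac{7525}{2} \approx 3762.5$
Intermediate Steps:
$I = - \frac{13}{2}$ ($I = -4 + 5 \left(- \frac{1}{2}\right) = -4 - \frac{5}{2} = - \frac{13}{2} \approx -6.5$)
$\left(-55 + 5 \left(0 + I\right)\right) \left(-43\right) = \left(-55 + 5 \left(0 - \frac{13}{2}\right)\right) \left(-43\right) = \left(-55 + 5 \left(- \frac{13}{2}\right)\right) \left(-43\right) = \left(-55 - \frac{65}{2}\right) \left(-43\right) = \left(- \frac{175}{2}\right) \left(-43\right) = \frac{7525}{2}$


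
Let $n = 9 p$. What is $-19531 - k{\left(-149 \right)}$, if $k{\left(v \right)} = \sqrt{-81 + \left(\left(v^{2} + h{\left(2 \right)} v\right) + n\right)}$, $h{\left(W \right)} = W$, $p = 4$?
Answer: $-19531 - \sqrt{21858} \approx -19679.0$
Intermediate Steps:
$n = 36$ ($n = 9 \cdot 4 = 36$)
$k{\left(v \right)} = \sqrt{-45 + v^{2} + 2 v}$ ($k{\left(v \right)} = \sqrt{-81 + \left(\left(v^{2} + 2 v\right) + 36\right)} = \sqrt{-81 + \left(36 + v^{2} + 2 v\right)} = \sqrt{-45 + v^{2} + 2 v}$)
$-19531 - k{\left(-149 \right)} = -19531 - \sqrt{-45 + \left(-149\right)^{2} + 2 \left(-149\right)} = -19531 - \sqrt{-45 + 22201 - 298} = -19531 - \sqrt{21858}$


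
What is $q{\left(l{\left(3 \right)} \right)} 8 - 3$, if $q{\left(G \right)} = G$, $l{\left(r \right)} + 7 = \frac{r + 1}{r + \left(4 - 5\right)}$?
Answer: $-43$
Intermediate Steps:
$l{\left(r \right)} = -7 + \frac{1 + r}{-1 + r}$ ($l{\left(r \right)} = -7 + \frac{r + 1}{r + \left(4 - 5\right)} = -7 + \frac{1 + r}{r - 1} = -7 + \frac{1 + r}{-1 + r}$)
$q{\left(l{\left(3 \right)} \right)} 8 - 3 = \frac{2 \left(4 - 9\right)}{-1 + 3} \cdot 8 - 3 = \frac{2 \left(4 - 9\right)}{2} \cdot 8 + \left(-3 + 0\right) = 2 \cdot \frac{1}{2} \left(-5\right) 8 - 3 = \left(-5\right) 8 - 3 = -40 - 3 = -43$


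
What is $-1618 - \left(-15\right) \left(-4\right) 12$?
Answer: $-2338$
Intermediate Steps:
$-1618 - \left(-15\right) \left(-4\right) 12 = -1618 - 60 \cdot 12 = -1618 - 720 = -2338$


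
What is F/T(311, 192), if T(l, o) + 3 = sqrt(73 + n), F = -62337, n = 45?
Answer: -187011/109 - 62337*sqrt(118)/109 ≈ -7928.1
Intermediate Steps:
T(l, o) = -3 + sqrt(118) (T(l, o) = -3 + sqrt(73 + 45) = -3 + sqrt(118))
F/T(311, 192) = -62337/(-3 + sqrt(118))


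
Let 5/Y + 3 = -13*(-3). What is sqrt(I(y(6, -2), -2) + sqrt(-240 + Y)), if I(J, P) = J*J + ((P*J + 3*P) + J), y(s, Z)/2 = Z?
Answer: sqrt(504 + 6*I*sqrt(8635))/6 ≈ 4.176 + 1.8544*I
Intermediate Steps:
y(s, Z) = 2*Z
I(J, P) = J + J**2 + 3*P + J*P (I(J, P) = J**2 + ((J*P + 3*P) + J) = J**2 + ((3*P + J*P) + J) = J**2 + (J + 3*P + J*P) = J + J**2 + 3*P + J*P)
Y = 5/36 (Y = 5/(-3 - 13*(-3)) = 5/(-3 + 39) = 5/36 ≈ 0.13889)
sqrt(I(y(6, -2), -2) + sqrt(-240 + Y)) = sqrt((2*(-2) + (2*(-2))**2 + 3*(-2) + (2*(-2))*(-2)) + sqrt(-240 + 5/36)) = sqrt((-4 + (-4)**2 - 6 - 4*(-2)) + sqrt(-8635/36)) = sqrt((-4 + 16 - 6 + 8) + I*sqrt(8635)/6) = sqrt(14 + I*sqrt(8635)/6)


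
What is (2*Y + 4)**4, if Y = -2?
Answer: 0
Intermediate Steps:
(2*Y + 4)**4 = (2*(-2) + 4)**4 = (-4 + 4)**4 = 0**4 = 0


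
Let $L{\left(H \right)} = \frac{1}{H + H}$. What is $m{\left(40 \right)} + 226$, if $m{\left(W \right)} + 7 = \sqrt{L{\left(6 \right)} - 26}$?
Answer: $219 + \frac{i \sqrt{933}}{6} \approx 219.0 + 5.0908 i$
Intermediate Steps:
$L{\left(H \right)} = \frac{1}{2 H}$
$m{\left(W \right)} = -7 + \frac{i \sqrt{933}}{6}$ ($m{\left(W \right)} = -7 + \sqrt{\frac{1}{2 \cdot 6} - 26} = -7 + \sqrt{\frac{1}{2} \cdot \frac{1}{6} - 26} = -7 + \sqrt{\frac{1}{12} - 26} = -7 + \sqrt{- \frac{311}{12}} = -7 + \frac{i \sqrt{933}}{6}$)
$m{\left(40 \right)} + 226 = \left(-7 + \frac{i \sqrt{933}}{6}\right) + 226 = 219 + \frac{i \sqrt{933}}{6}$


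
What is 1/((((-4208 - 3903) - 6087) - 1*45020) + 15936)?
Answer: -1/43282 ≈ -2.3104e-5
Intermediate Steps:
1/((((-4208 - 3903) - 6087) - 1*45020) + 15936) = 1/(((-8111 - 6087) - 45020) + 15936) = 1/((-14198 - 45020) + 15936) = 1/(-59218 + 15936) = 1/(-43282) = -1/43282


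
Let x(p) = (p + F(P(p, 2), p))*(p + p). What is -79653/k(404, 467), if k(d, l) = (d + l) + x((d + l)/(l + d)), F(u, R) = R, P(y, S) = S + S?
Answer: -11379/125 ≈ -91.032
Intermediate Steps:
P(y, S) = 2*S
x(p) = 4*p**2 (x(p) = (p + p)*(p + p) = (2*p)*(2*p) = 4*p**2)
k(d, l) = 4 + d + l (k(d, l) = (d + l) + 4*((d + l)/(l + d))**2 = (d + l) + 4*((d + l)/(d + l))**2 = (d + l) + 4*1**2 = (d + l) + 4*1 = (d + l) + 4 = 4 + d + l)
-79653/k(404, 467) = -79653/(4 + 404 + 467) = -79653/875 = -79653*1/875 = -11379/125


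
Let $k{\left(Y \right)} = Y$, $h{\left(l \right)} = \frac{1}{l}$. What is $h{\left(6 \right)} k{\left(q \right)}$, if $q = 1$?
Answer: $\frac{1}{6} \approx 0.16667$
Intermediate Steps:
$h{\left(6 \right)} k{\left(q \right)} = \frac{1}{6} \cdot 1 = \frac{1}{6}$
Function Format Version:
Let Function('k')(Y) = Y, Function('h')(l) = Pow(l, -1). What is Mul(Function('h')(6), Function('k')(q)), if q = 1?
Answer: Rational(1, 6) ≈ 0.16667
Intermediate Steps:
Mul(Function('h')(6), Function('k')(q)) = Mul(Pow(6, -1), 1) = Mul(Rational(1, 6), 1) = Rational(1, 6)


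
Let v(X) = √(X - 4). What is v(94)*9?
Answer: 27*√10 ≈ 85.381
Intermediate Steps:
v(X) = √(-4 + X)
v(94)*9 = √(-4 + 94)*9 = √90*9 = (3*√10)*9 = 27*√10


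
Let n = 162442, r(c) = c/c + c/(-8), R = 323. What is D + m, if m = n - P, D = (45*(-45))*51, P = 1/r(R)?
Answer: 18637613/315 ≈ 59167.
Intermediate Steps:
r(c) = 1 - c/8 (r(c) = 1 + c*(-⅛) = 1 - c/8)
P = -8/315 (P = 1/(1 - ⅛*323) = 1/(1 - 323/8) = 1/(-315/8) = -8/315 ≈ -0.025397)
D = -103275 (D = -2025*51 = -103275)
m = 51169238/315 (m = 162442 - 1*(-8/315) = 162442 + 8/315 = 51169238/315 ≈ 1.6244e+5)
D + m = -103275 + 51169238/315 = 18637613/315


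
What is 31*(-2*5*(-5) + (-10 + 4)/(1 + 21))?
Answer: 16957/11 ≈ 1541.5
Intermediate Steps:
31*(-2*5*(-5) + (-10 + 4)/(1 + 21)) = 31*(-10*(-5) - 6/22) = 31*(50 - 6*1/22) = 31*(50 - 3/11) = 31*(547/11) = 16957/11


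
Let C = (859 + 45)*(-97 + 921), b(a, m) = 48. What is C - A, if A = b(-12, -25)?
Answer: 744848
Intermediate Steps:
A = 48
C = 744896 (C = 904*824 = 744896)
C - A = 744896 - 1*48 = 744896 - 48 = 744848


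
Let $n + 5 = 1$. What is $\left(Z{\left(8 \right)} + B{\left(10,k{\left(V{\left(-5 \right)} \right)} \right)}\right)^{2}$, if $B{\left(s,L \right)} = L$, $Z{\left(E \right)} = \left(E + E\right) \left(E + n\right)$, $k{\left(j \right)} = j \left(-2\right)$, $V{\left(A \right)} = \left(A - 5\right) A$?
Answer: $1296$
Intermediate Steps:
$n = -4$ ($n = -5 + 1 = -4$)
$V{\left(A \right)} = A \left(-5 + A\right)$ ($V{\left(A \right)} = \left(-5 + A\right) A = A \left(-5 + A\right)$)
$k{\left(j \right)} = - 2 j$
$Z{\left(E \right)} = 2 E \left(-4 + E\right)$ ($Z{\left(E \right)} = \left(E + E\right) \left(E - 4\right) = 2 E \left(-4 + E\right)$)
$\left(Z{\left(8 \right)} + B{\left(10,k{\left(V{\left(-5 \right)} \right)} \right)}\right)^{2} = \left(2 \cdot 8 \left(-4 + 8\right) - 2 \left(- 5 \left(-5 - 5\right)\right)\right)^{2} = \left(2 \cdot 8 \cdot 4 - 2 \left(\left(-5\right) \left(-10\right)\right)\right)^{2} = \left(64 - 100\right)^{2} = \left(-36\right)^{2} = 1296$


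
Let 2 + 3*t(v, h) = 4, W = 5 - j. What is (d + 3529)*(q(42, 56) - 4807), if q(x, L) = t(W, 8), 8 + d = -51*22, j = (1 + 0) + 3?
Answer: -34591181/3 ≈ -1.1530e+7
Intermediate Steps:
j = 4 (j = 1 + 3 = 4)
d = -1130 (d = -8 - 51*22 = -8 - 1122 = -1130)
W = 1 (W = 5 - 1*4 = 5 - 4 = 1)
t(v, h) = ⅔ (t(v, h) = -⅔ + (⅓)*4 = -⅔ + 4/3 = ⅔)
q(x, L) = ⅔
(d + 3529)*(q(42, 56) - 4807) = (-1130 + 3529)*(⅔ - 4807) = 2399*(-14419/3) = -34591181/3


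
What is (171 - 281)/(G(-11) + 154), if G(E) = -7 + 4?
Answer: -110/151 ≈ -0.72848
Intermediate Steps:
G(E) = -3
(171 - 281)/(G(-11) + 154) = (171 - 281)/(-3 + 154) = -110/151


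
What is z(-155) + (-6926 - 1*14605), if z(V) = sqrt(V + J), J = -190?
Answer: -21531 + I*sqrt(345) ≈ -21531.0 + 18.574*I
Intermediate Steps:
z(V) = sqrt(-190 + V) (z(V) = sqrt(V - 190) = sqrt(-190 + V))
z(-155) + (-6926 - 1*14605) = sqrt(-190 - 155) + (-6926 - 1*14605) = sqrt(-345) + (-6926 - 14605) = I*sqrt(345) - 21531 = -21531 + I*sqrt(345)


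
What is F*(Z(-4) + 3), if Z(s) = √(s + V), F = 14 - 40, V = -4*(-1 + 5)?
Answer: -78 - 52*I*√5 ≈ -78.0 - 116.28*I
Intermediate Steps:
V = -16 (V = -4*4 = -16)
F = -26
Z(s) = √(-16 + s) (Z(s) = √(s - 16) = √(-16 + s))
F*(Z(-4) + 3) = -26*(√(-16 - 4) + 3) = -26*(√(-20) + 3) = -26*(2*I*√5 + 3) = -26*(3 + 2*I*√5) = -78 - 52*I*√5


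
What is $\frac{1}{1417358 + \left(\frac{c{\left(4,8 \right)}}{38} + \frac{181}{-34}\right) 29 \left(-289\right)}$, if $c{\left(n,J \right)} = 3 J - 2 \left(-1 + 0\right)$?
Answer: $\frac{38}{55337125} \approx 6.867 \cdot 10^{-7}$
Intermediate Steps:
$c{\left(n,J \right)} = 2 + 3 J$ ($c{\left(n,J \right)} = 3 J - -2 = 3 J + 2 = 2 + 3 J$)
$\frac{1}{1417358 + \left(\frac{c{\left(4,8 \right)}}{38} + \frac{181}{-34}\right) 29 \left(-289\right)} = \frac{1}{1417358 + \left(\frac{2 + 3 \cdot 8}{38} + \frac{181}{-34}\right) 29 \left(-289\right)} = \frac{1}{1417358 + \left(\left(2 + 24\right) \frac{1}{38} + 181 \left(- \frac{1}{34}\right)\right) 29 \left(-289\right)} = \frac{1}{1417358 + \left(26 \cdot \frac{1}{38} - \frac{181}{34}\right) 29 \left(-289\right)} = \frac{1}{1417358 + \left(\frac{13}{19} - \frac{181}{34}\right) 29 \left(-289\right)} = \frac{1}{1417358 + \left(- \frac{2997}{646}\right) 29 \left(-289\right)} = \frac{1}{1417358 - - \frac{1477521}{38}} = \frac{1}{1417358 + \frac{1477521}{38}} = \frac{1}{\frac{55337125}{38}} = \frac{38}{55337125}$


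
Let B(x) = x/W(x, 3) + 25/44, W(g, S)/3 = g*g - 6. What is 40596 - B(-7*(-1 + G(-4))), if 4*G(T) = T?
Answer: 509066407/12540 ≈ 40595.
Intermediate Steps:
G(T) = T/4
W(g, S) = -18 + 3*g**2 (W(g, S) = 3*(g*g - 6) = 3*(g**2 - 6) = 3*(-6 + g**2) = -18 + 3*g**2)
B(x) = 25/44 + x/(-18 + 3*x**2) (B(x) = x/(-18 + 3*x**2) + 25/44 = 25/44 + x/(-18 + 3*x**2))
40596 - B(-7*(-1 + G(-4))) = 40596 - (-450 + 44*(-7*(-1 + (1/4)*(-4))) + 75*(-7*(-1 + (1/4)*(-4)))**2)/(132*(-6 + (-7*(-1 + (1/4)*(-4)))**2)) = 40596 - (-450 + 44*(-7*(-1 - 1)) + 75*(-7*(-1 - 1))**2)/(132*(-6 + (-7*(-1 - 1))**2)) = 40596 - (-450 + 44*(-7*(-2)) + 75*(-7*(-2))**2)/(132*(-6 + (-7*(-2))**2)) = 40596 - (-450 + 44*14 + 75*14**2)/(132*(-6 + 14**2)) = 40596 - (-450 + 616 + 75*196)/(132*(-6 + 196)) = 40596 - (-450 + 616 + 14700)/(132*190) = 40596 - 14866/(132*190) = 40596 - 1*7433/12540 = 40596 - 7433/12540 = 509066407/12540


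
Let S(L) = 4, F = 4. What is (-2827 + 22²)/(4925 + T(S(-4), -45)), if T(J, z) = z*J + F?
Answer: -781/1583 ≈ -0.49337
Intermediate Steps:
T(J, z) = 4 + J*z (T(J, z) = z*J + 4 = J*z + 4 = 4 + J*z)
(-2827 + 22²)/(4925 + T(S(-4), -45)) = (-2827 + 22²)/(4925 + (4 + 4*(-45))) = (-2827 + 484)/(4925 + (4 - 180)) = -2343/(4925 - 176) = -2343/4749 = -2343*1/4749 = -781/1583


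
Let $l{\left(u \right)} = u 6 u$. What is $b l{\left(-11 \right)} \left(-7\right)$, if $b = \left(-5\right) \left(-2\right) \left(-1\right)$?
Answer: $50820$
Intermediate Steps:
$l{\left(u \right)} = 6 u^{2}$ ($l{\left(u \right)} = 6 u u = 6 u^{2}$)
$b = -10$ ($b = 10 \left(-1\right) = -10$)
$b l{\left(-11 \right)} \left(-7\right) = - 10 \cdot 6 \left(-11\right)^{2} \left(-7\right) = - 10 \cdot 6 \cdot 121 \left(-7\right) = - 10 \cdot 726 \left(-7\right) = \left(-10\right) \left(-5082\right) = 50820$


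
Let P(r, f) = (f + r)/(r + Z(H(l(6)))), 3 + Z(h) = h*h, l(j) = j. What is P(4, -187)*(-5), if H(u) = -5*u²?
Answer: 915/32401 ≈ 0.028240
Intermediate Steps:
Z(h) = -3 + h² (Z(h) = -3 + h*h = -3 + h²)
P(r, f) = (f + r)/(32397 + r) (P(r, f) = (f + r)/(r + (-3 + (-5*6²)²)) = (f + r)/(r + (-3 + (-5*36)²)) = (f + r)/(r + (-3 + (-180)²)) = (f + r)/(r + (-3 + 32400)) = (f + r)/(r + 32397) = (f + r)/(32397 + r))
P(4, -187)*(-5) = ((-187 + 4)/(32397 + 4))*(-5) = (-183/32401)*(-5) = ((1/32401)*(-183))*(-5) = -183/32401*(-5) = 915/32401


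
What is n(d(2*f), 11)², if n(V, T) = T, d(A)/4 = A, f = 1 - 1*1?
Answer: 121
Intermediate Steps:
f = 0 (f = 1 - 1 = 0)
d(A) = 4*A
n(d(2*f), 11)² = 11² = 121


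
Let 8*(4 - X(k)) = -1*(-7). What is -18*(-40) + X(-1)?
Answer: 5785/8 ≈ 723.13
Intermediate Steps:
X(k) = 25/8 (X(k) = 4 - (-1)*(-7)/8 = 4 - ⅛*7 = 4 - 7/8 = 25/8)
-18*(-40) + X(-1) = -18*(-40) + 25/8 = 720 + 25/8 = 5785/8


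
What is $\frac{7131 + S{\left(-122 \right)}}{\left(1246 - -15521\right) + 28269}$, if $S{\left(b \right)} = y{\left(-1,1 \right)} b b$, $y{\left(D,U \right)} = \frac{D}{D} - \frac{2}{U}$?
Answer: $- \frac{7753}{45036} \approx -0.17215$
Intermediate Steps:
$y{\left(D,U \right)} = 1 - \frac{2}{U}$
$S{\left(b \right)} = - b^{2}$ ($S{\left(b \right)} = \frac{-2 + 1}{1} b b = 1 \left(-1\right) b b = - b b = - b^{2}$)
$\frac{7131 + S{\left(-122 \right)}}{\left(1246 - -15521\right) + 28269} = \frac{7131 - \left(-122\right)^{2}}{\left(1246 - -15521\right) + 28269} = \frac{7131 - 14884}{\left(1246 + 15521\right) + 28269} = \frac{7131 - 14884}{16767 + 28269} = - \frac{7753}{45036}$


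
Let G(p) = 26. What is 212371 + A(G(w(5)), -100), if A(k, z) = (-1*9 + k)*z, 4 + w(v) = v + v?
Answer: 210671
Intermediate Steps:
w(v) = -4 + 2*v (w(v) = -4 + (v + v) = -4 + 2*v)
A(k, z) = z*(-9 + k) (A(k, z) = (-9 + k)*z = z*(-9 + k))
212371 + A(G(w(5)), -100) = 212371 - 100*(-9 + 26) = 212371 - 100*17 = 212371 - 1700 = 210671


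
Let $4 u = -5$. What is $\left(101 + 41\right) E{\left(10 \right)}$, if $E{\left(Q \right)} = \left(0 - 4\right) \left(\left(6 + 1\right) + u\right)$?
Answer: $-3266$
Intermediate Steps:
$u = - \frac{5}{4}$ ($u = \frac{1}{4} \left(-5\right) = - \frac{5}{4} \approx -1.25$)
$E{\left(Q \right)} = -23$ ($E{\left(Q \right)} = \left(0 - 4\right) \left(\left(6 + 1\right) - \frac{5}{4}\right) = - 4 \left(7 - \frac{5}{4}\right) = \left(-4\right) \frac{23}{4} = -23$)
$\left(101 + 41\right) E{\left(10 \right)} = \left(101 + 41\right) \left(-23\right) = 142 \left(-23\right) = -3266$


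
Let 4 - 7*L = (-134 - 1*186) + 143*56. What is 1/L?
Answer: -7/7684 ≈ -0.00091098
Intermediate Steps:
L = -7684/7 (L = 4/7 - ((-134 - 1*186) + 143*56)/7 = 4/7 - ((-134 - 186) + 8008)/7 = 4/7 - (-320 + 8008)/7 = 4/7 - 1/7*7688 = 4/7 - 7688/7 = -7684/7 ≈ -1097.7)
1/L = 1/(-7684/7) = -7/7684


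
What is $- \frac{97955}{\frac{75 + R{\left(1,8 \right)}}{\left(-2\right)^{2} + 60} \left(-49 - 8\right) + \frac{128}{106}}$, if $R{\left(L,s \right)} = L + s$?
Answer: $\frac{83065840}{62417} \approx 1330.8$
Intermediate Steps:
$- \frac{97955}{\frac{75 + R{\left(1,8 \right)}}{\left(-2\right)^{2} + 60} \left(-49 - 8\right) + \frac{128}{106}} = - \frac{97955}{\frac{75 + \left(1 + 8\right)}{\left(-2\right)^{2} + 60} \left(-49 - 8\right) + \frac{128}{106}} = - \frac{97955}{\frac{75 + 9}{4 + 60} \left(-57\right) + 128 \cdot \frac{1}{106}} = - \frac{97955}{\frac{84}{64} \left(-57\right) + \frac{64}{53}} = - \frac{97955}{84 \cdot \frac{1}{64} \left(-57\right) + \frac{64}{53}} = - \frac{97955}{\frac{21}{16} \left(-57\right) + \frac{64}{53}} = - \frac{97955}{- \frac{1197}{16} + \frac{64}{53}} = - \frac{97955}{- \frac{62417}{848}} = \left(-97955\right) \left(- \frac{848}{62417}\right) = \frac{83065840}{62417}$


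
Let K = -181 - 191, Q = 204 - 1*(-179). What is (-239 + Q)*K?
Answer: -53568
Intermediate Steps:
Q = 383 (Q = 204 + 179 = 383)
K = -372
(-239 + Q)*K = (-239 + 383)*(-372) = 144*(-372) = -53568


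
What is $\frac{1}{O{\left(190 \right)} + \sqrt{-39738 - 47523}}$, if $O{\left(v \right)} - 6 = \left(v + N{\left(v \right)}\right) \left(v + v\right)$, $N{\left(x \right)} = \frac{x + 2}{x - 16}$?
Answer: $\frac{61077886}{4435873812457} - \frac{841 i \sqrt{87261}}{4435873812457} \approx 1.3769 \cdot 10^{-5} - 5.6005 \cdot 10^{-8} i$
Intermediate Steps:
$N{\left(x \right)} = \frac{2 + x}{-16 + x}$
$O{\left(v \right)} = 6 + 2 v \left(v + \frac{2 + v}{-16 + v}\right)$ ($O{\left(v \right)} = 6 + \left(v + \frac{2 + v}{-16 + v}\right) \left(v + v\right) = 6 + \left(v + \frac{2 + v}{-16 + v}\right) 2 v = 6 + 2 v \left(v + \frac{2 + v}{-16 + v}\right)$)
$\frac{1}{O{\left(190 \right)} + \sqrt{-39738 - 47523}} = \frac{1}{\frac{2 \left(-48 + 190^{3} - 15 \cdot 190^{2} + 5 \cdot 190\right)}{-16 + 190} + \sqrt{-39738 - 47523}} = \frac{1}{\frac{2 \left(-48 + 6859000 - 541500 + 950\right)}{174} + \sqrt{-87261}} = \frac{1}{2 \cdot \frac{1}{174} \left(-48 + 6859000 - 541500 + 950\right) + i \sqrt{87261}} = \frac{1}{2 \cdot \frac{1}{174} \cdot 6318402 + i \sqrt{87261}} = \frac{1}{\frac{2106134}{29} + i \sqrt{87261}}$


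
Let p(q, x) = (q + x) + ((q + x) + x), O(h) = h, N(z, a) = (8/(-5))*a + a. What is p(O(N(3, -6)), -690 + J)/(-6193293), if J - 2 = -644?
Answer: 6648/10322155 ≈ 0.00064405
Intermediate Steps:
N(z, a) = -3*a/5 (N(z, a) = (8*(-1/5))*a + a = -8*a/5 + a = -3*a/5)
J = -642 (J = 2 - 644 = -642)
p(q, x) = 2*q + 3*x (p(q, x) = (q + x) + (q + 2*x) = 2*q + 3*x)
p(O(N(3, -6)), -690 + J)/(-6193293) = (2*(-3/5*(-6)) + 3*(-690 - 642))/(-6193293) = (2*(18/5) + 3*(-1332))*(-1/6193293) = (36/5 - 3996)*(-1/6193293) = -19944/5*(-1/6193293) = 6648/10322155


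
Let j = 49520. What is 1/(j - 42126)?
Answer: 1/7394 ≈ 0.00013524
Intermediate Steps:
1/(j - 42126) = 1/(49520 - 42126) = 1/7394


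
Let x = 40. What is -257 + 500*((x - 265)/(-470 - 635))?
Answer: -34297/221 ≈ -155.19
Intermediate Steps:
-257 + 500*((x - 265)/(-470 - 635)) = -257 + 500*((40 - 265)/(-470 - 635)) = -257 + 500*(-225/(-1105)) = -257 + 500*(-225*(-1/1105)) = -257 + 500*(45/221) = -257 + 22500/221 = -34297/221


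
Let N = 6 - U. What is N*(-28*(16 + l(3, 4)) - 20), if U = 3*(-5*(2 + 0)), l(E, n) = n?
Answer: -20880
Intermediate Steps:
U = -30 (U = 3*(-5*2) = 3*(-10) = -30)
N = 36 (N = 6 - 1*(-30) = 6 + 30 = 36)
N*(-28*(16 + l(3, 4)) - 20) = 36*(-28*(16 + 4) - 20) = 36*(-28*20 - 20) = 36*(-560 - 20) = 36*(-580) = -20880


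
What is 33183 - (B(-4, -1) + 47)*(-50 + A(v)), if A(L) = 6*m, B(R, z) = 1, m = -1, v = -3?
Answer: 35871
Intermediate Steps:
A(L) = -6 (A(L) = 6*(-1) = -6)
33183 - (B(-4, -1) + 47)*(-50 + A(v)) = 33183 - (1 + 47)*(-50 - 6) = 33183 - 48*(-56) = 33183 - 1*(-2688) = 33183 + 2688 = 35871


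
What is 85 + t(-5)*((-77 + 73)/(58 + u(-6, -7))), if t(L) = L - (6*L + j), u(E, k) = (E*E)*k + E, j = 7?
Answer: 2134/25 ≈ 85.360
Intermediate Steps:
u(E, k) = E + k*E² (u(E, k) = E²*k + E = k*E² + E = E + k*E²)
t(L) = -7 - 5*L (t(L) = L - (6*L + 7) = L - (7 + 6*L) = L + (-7 - 6*L) = -7 - 5*L)
85 + t(-5)*((-77 + 73)/(58 + u(-6, -7))) = 85 + (-7 - 5*(-5))*((-77 + 73)/(58 - 6*(1 - 6*(-7)))) = 85 + (-7 + 25)*(-4/(58 - 6*(1 + 42))) = 85 + 18*(-4/(58 - 6*43)) = 85 + 18*(-4/(58 - 258)) = 85 + 18*(-4/(-200)) = 85 + 18*(-4*(-1/200)) = 85 + 18*(1/50) = 85 + 9/25 = 2134/25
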